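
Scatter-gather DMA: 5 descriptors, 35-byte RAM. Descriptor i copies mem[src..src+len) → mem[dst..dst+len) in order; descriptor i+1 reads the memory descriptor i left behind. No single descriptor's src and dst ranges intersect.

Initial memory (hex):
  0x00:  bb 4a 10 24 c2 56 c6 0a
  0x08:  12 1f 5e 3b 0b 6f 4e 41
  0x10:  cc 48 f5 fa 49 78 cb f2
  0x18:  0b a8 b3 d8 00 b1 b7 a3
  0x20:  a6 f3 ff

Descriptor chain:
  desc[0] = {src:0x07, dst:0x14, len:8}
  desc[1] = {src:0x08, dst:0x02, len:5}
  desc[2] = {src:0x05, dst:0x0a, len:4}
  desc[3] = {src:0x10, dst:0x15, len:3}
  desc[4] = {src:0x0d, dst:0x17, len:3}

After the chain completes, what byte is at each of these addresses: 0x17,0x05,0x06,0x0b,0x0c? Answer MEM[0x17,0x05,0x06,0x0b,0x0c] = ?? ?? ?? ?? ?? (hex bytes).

[0] 0x07->0x14 len=8 : 0a 12 1f 5e 3b 0b 6f 4e
[1] 0x08->0x02 len=5 : 12 1f 5e 3b 0b
[2] 0x05->0x0a len=4 : 3b 0b 0a 12
[3] 0x10->0x15 len=3 : cc 48 f5
[4] 0x0d->0x17 len=3 : 12 4e 41
query mem[0x17]=0x12, mem[0x05]=0x3b, mem[0x06]=0x0b, mem[0x0b]=0x0b, mem[0x0c]=0x0a

MEM[0x17,0x05,0x06,0x0b,0x0c] = 12 3b 0b 0b 0a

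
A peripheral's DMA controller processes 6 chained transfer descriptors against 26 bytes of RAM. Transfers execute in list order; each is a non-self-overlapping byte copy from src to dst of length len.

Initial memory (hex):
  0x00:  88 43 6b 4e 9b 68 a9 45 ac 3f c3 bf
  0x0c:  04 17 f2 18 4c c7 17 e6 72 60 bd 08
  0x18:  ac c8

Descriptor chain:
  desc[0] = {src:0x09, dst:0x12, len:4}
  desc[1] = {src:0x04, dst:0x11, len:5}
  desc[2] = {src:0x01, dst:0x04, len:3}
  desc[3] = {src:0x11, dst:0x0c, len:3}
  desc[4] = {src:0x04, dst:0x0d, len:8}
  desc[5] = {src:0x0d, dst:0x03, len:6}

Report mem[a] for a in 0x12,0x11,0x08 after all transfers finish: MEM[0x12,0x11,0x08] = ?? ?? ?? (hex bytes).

  after D0: wrote 4B at 0x12 = 3fc3bf04
  after D1: wrote 5B at 0x11 = 9b68a945ac
  after D2: wrote 3B at 0x04 = 436b4e
  after D3: wrote 3B at 0x0c = 9b68a9
  after D4: wrote 8B at 0x0d = 436b4e45ac3fc3bf
  after D5: wrote 6B at 0x03 = 436b4e45ac3f
query mem[0x12]=0x3f, mem[0x11]=0xac, mem[0x08]=0x3f

MEM[0x12,0x11,0x08] = 3f ac 3f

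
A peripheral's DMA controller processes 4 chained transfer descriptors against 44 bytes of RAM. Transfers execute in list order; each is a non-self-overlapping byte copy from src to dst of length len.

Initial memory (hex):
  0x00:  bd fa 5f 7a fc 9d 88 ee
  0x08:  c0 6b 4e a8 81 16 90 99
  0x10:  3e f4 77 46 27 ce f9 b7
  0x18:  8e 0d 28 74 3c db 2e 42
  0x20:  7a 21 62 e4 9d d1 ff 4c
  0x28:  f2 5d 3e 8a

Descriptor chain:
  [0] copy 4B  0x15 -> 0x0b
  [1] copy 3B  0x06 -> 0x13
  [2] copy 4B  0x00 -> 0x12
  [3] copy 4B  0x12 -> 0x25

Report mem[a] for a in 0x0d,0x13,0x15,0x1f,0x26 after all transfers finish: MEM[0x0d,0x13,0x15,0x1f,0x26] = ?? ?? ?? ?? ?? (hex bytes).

  after D0: wrote 4B at 0x0b = cef9b78e
  after D1: wrote 3B at 0x13 = 88eec0
  after D2: wrote 4B at 0x12 = bdfa5f7a
  after D3: wrote 4B at 0x25 = bdfa5f7a
query mem[0x0d]=0xb7, mem[0x13]=0xfa, mem[0x15]=0x7a, mem[0x1f]=0x42, mem[0x26]=0xfa

MEM[0x0d,0x13,0x15,0x1f,0x26] = b7 fa 7a 42 fa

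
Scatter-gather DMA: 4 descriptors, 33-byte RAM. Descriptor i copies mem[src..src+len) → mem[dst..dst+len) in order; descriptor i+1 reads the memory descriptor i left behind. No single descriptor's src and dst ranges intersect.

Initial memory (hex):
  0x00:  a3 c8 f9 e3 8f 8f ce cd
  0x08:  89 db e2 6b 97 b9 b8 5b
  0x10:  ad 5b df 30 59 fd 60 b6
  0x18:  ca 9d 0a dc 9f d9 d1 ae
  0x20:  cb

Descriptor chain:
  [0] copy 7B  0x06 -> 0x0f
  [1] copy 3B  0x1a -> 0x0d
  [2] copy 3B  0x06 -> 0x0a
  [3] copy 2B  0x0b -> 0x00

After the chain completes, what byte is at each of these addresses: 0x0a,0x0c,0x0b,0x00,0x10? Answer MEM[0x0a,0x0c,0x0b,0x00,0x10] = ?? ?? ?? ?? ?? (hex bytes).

  after D0: wrote 7B at 0x0f = cecd89dbe26b97
  after D1: wrote 3B at 0x0d = 0adc9f
  after D2: wrote 3B at 0x0a = cecd89
  after D3: wrote 2B at 0x00 = cd89
query mem[0x0a]=0xce, mem[0x0c]=0x89, mem[0x0b]=0xcd, mem[0x00]=0xcd, mem[0x10]=0xcd

MEM[0x0a,0x0c,0x0b,0x00,0x10] = ce 89 cd cd cd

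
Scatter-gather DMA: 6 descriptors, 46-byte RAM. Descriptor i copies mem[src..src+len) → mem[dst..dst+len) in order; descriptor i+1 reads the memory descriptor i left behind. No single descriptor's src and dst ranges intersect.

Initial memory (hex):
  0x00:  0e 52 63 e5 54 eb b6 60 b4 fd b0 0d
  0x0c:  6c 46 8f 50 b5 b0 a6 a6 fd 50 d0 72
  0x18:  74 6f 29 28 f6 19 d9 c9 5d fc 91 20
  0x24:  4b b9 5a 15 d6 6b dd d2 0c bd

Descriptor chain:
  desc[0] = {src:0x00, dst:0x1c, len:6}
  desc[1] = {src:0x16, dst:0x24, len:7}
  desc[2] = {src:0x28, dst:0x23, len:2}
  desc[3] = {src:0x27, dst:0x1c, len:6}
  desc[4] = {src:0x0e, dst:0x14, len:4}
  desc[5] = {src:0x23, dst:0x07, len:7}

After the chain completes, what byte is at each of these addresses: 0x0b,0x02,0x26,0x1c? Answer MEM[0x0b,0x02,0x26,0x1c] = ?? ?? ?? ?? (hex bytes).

[0] 0x00->0x1c len=6 : 0e 52 63 e5 54 eb
[1] 0x16->0x24 len=7 : d0 72 74 6f 29 28 0e
[2] 0x28->0x23 len=2 : 29 28
[3] 0x27->0x1c len=6 : 6f 29 28 0e d2 0c
[4] 0x0e->0x14 len=4 : 8f 50 b5 b0
[5] 0x23->0x07 len=7 : 29 28 72 74 6f 29 28
query mem[0x0b]=0x6f, mem[0x02]=0x63, mem[0x26]=0x74, mem[0x1c]=0x6f

MEM[0x0b,0x02,0x26,0x1c] = 6f 63 74 6f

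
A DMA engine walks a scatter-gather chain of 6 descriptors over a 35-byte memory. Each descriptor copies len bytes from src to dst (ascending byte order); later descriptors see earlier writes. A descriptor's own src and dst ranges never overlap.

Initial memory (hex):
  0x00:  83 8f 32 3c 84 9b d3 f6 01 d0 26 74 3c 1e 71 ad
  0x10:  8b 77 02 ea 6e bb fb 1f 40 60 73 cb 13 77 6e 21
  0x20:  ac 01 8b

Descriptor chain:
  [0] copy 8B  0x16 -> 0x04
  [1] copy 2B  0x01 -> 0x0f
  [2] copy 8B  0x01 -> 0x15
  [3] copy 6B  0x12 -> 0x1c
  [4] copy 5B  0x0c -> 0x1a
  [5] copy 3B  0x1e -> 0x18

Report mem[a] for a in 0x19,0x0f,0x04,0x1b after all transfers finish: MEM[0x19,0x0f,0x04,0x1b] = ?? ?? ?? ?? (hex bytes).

MEM[0x19,0x0f,0x04,0x1b] = 8f 8f fb 1e

#0 dst[0x04+8] := {0xfb,0x1f,0x40,0x60,0x73,0xcb,0x13,0x77}
#1 dst[0x0f+2] := {0x8f,0x32}
#2 dst[0x15+8] := {0x8f,0x32,0x3c,0xfb,0x1f,0x40,0x60,0x73}
#3 dst[0x1c+6] := {0x02,0xea,0x6e,0x8f,0x32,0x3c}
#4 dst[0x1a+5] := {0x3c,0x1e,0x71,0x8f,0x32}
#5 dst[0x18+3] := {0x32,0x8f,0x32}
query mem[0x19]=0x8f, mem[0x0f]=0x8f, mem[0x04]=0xfb, mem[0x1b]=0x1e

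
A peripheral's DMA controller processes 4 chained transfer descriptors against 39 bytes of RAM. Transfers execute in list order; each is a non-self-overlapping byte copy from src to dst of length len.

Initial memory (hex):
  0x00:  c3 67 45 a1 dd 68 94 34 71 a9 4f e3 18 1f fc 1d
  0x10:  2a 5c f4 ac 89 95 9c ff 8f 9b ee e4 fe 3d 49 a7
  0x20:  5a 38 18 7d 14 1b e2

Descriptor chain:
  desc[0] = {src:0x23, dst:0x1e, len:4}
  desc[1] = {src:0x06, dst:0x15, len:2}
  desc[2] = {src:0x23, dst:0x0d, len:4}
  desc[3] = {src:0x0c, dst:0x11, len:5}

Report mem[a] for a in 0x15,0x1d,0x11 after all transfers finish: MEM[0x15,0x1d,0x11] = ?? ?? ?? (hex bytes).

#0 dst[0x1e+4] := {0x7d,0x14,0x1b,0xe2}
#1 dst[0x15+2] := {0x94,0x34}
#2 dst[0x0d+4] := {0x7d,0x14,0x1b,0xe2}
#3 dst[0x11+5] := {0x18,0x7d,0x14,0x1b,0xe2}
query mem[0x15]=0xe2, mem[0x1d]=0x3d, mem[0x11]=0x18

MEM[0x15,0x1d,0x11] = e2 3d 18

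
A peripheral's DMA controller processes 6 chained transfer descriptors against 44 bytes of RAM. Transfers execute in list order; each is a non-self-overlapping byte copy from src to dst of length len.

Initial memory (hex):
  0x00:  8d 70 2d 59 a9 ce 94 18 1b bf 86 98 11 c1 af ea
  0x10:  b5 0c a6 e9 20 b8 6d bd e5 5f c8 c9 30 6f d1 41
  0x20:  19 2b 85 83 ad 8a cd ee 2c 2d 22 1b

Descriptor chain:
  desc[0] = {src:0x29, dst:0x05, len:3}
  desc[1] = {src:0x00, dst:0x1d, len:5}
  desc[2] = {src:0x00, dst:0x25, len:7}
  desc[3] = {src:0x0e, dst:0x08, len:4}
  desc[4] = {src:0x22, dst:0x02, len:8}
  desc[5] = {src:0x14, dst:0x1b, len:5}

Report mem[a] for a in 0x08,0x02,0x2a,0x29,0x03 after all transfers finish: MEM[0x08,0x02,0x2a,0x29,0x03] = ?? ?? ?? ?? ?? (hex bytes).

#0 dst[0x05+3] := {0x2d,0x22,0x1b}
#1 dst[0x1d+5] := {0x8d,0x70,0x2d,0x59,0xa9}
#2 dst[0x25+7] := {0x8d,0x70,0x2d,0x59,0xa9,0x2d,0x22}
#3 dst[0x08+4] := {0xaf,0xea,0xb5,0x0c}
#4 dst[0x02+8] := {0x85,0x83,0xad,0x8d,0x70,0x2d,0x59,0xa9}
#5 dst[0x1b+5] := {0x20,0xb8,0x6d,0xbd,0xe5}
query mem[0x08]=0x59, mem[0x02]=0x85, mem[0x2a]=0x2d, mem[0x29]=0xa9, mem[0x03]=0x83

MEM[0x08,0x02,0x2a,0x29,0x03] = 59 85 2d a9 83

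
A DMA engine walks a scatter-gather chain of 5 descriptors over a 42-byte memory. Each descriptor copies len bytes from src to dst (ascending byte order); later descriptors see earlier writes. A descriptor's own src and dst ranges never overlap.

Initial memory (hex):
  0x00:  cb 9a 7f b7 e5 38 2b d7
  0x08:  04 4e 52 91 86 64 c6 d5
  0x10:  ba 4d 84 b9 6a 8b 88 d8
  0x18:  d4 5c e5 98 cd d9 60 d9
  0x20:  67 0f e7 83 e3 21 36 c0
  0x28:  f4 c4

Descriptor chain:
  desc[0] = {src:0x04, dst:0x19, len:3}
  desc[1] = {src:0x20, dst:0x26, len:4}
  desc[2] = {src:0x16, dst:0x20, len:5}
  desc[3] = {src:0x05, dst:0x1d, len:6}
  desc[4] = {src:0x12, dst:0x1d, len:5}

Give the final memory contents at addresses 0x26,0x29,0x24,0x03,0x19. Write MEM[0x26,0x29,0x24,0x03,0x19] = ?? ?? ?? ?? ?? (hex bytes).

#0 dst[0x19+3] := {0xe5,0x38,0x2b}
#1 dst[0x26+4] := {0x67,0x0f,0xe7,0x83}
#2 dst[0x20+5] := {0x88,0xd8,0xd4,0xe5,0x38}
#3 dst[0x1d+6] := {0x38,0x2b,0xd7,0x04,0x4e,0x52}
#4 dst[0x1d+5] := {0x84,0xb9,0x6a,0x8b,0x88}
query mem[0x26]=0x67, mem[0x29]=0x83, mem[0x24]=0x38, mem[0x03]=0xb7, mem[0x19]=0xe5

MEM[0x26,0x29,0x24,0x03,0x19] = 67 83 38 b7 e5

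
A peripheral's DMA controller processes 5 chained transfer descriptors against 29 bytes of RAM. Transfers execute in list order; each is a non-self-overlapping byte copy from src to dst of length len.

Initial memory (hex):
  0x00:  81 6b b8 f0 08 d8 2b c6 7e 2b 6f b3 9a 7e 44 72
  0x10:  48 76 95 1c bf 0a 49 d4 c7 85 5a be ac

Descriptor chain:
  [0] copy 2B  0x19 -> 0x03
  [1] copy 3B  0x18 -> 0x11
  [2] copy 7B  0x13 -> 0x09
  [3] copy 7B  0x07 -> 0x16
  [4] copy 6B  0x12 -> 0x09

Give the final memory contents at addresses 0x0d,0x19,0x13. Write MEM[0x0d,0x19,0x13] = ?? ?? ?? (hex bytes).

MEM[0x0d,0x19,0x13] = c6 bf 5a

#0 dst[0x03+2] := {0x85,0x5a}
#1 dst[0x11+3] := {0xc7,0x85,0x5a}
#2 dst[0x09+7] := {0x5a,0xbf,0x0a,0x49,0xd4,0xc7,0x85}
#3 dst[0x16+7] := {0xc6,0x7e,0x5a,0xbf,0x0a,0x49,0xd4}
#4 dst[0x09+6] := {0x85,0x5a,0xbf,0x0a,0xc6,0x7e}
query mem[0x0d]=0xc6, mem[0x19]=0xbf, mem[0x13]=0x5a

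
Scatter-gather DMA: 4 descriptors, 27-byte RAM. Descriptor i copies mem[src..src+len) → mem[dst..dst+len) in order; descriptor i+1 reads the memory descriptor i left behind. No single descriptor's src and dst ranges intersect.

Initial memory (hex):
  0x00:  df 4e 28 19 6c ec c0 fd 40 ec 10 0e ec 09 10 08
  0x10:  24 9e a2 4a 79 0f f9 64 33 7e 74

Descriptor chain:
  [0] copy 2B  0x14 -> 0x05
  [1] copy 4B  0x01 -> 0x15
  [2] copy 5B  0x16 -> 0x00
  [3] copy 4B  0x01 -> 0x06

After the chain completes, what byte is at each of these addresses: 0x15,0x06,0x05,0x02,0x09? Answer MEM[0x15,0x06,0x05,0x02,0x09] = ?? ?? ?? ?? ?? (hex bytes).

MEM[0x15,0x06,0x05,0x02,0x09] = 4e 19 79 6c 74

D0: mem[0x05..0x06] <- [79 0f]
D1: mem[0x15..0x18] <- [4e 28 19 6c]
D2: mem[0x00..0x04] <- [28 19 6c 7e 74]
D3: mem[0x06..0x09] <- [19 6c 7e 74]
query mem[0x15]=0x4e, mem[0x06]=0x19, mem[0x05]=0x79, mem[0x02]=0x6c, mem[0x09]=0x74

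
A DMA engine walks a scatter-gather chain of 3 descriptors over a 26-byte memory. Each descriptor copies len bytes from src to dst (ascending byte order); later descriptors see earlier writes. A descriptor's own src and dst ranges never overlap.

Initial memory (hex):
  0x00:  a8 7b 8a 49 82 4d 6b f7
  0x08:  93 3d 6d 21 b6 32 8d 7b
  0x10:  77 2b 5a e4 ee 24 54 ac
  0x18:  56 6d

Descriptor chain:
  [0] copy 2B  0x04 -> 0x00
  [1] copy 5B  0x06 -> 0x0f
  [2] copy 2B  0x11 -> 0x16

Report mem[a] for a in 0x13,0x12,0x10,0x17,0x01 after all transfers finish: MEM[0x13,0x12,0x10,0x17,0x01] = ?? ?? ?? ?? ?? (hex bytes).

MEM[0x13,0x12,0x10,0x17,0x01] = 6d 3d f7 3d 4d

D0: mem[0x00..0x01] <- [82 4d]
D1: mem[0x0f..0x13] <- [6b f7 93 3d 6d]
D2: mem[0x16..0x17] <- [93 3d]
query mem[0x13]=0x6d, mem[0x12]=0x3d, mem[0x10]=0xf7, mem[0x17]=0x3d, mem[0x01]=0x4d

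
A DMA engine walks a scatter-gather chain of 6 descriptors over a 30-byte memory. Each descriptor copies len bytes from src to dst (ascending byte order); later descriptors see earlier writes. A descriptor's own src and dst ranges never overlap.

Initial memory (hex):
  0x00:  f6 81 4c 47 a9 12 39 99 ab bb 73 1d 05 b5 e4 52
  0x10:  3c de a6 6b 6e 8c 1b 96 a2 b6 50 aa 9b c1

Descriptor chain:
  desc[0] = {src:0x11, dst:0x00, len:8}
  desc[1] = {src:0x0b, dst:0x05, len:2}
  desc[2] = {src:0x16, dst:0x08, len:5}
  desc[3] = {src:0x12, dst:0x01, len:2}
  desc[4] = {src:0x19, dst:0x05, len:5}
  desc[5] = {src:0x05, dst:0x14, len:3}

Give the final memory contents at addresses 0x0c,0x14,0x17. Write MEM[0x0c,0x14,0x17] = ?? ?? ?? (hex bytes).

MEM[0x0c,0x14,0x17] = 50 b6 96

D0: mem[0x00..0x07] <- [de a6 6b 6e 8c 1b 96 a2]
D1: mem[0x05..0x06] <- [1d 05]
D2: mem[0x08..0x0c] <- [1b 96 a2 b6 50]
D3: mem[0x01..0x02] <- [a6 6b]
D4: mem[0x05..0x09] <- [b6 50 aa 9b c1]
D5: mem[0x14..0x16] <- [b6 50 aa]
query mem[0x0c]=0x50, mem[0x14]=0xb6, mem[0x17]=0x96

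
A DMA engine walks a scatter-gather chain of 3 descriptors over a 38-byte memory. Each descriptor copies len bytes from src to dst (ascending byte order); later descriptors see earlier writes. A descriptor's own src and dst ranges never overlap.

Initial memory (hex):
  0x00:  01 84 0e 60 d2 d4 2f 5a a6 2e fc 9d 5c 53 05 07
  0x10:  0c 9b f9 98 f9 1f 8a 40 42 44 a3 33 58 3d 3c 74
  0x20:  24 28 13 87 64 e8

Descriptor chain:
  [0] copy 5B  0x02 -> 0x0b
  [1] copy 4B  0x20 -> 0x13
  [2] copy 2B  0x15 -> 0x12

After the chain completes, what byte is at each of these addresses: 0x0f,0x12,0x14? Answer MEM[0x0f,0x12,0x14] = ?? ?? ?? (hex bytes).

  after D0: wrote 5B at 0x0b = 0e60d2d42f
  after D1: wrote 4B at 0x13 = 24281387
  after D2: wrote 2B at 0x12 = 1387
query mem[0x0f]=0x2f, mem[0x12]=0x13, mem[0x14]=0x28

MEM[0x0f,0x12,0x14] = 2f 13 28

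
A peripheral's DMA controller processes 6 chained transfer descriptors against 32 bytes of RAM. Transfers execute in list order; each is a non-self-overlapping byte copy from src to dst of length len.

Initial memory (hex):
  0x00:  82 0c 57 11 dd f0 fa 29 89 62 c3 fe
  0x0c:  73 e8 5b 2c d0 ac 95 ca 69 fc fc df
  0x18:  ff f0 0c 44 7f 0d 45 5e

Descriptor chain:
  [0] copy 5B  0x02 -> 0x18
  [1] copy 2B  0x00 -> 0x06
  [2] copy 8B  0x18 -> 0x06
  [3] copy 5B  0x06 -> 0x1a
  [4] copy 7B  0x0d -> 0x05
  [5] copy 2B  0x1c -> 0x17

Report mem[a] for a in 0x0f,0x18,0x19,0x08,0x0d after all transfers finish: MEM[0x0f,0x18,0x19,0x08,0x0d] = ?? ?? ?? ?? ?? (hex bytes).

MEM[0x0f,0x18,0x19,0x08,0x0d] = 2c f0 11 d0 5e

[0] 0x02->0x18 len=5 : 57 11 dd f0 fa
[1] 0x00->0x06 len=2 : 82 0c
[2] 0x18->0x06 len=8 : 57 11 dd f0 fa 0d 45 5e
[3] 0x06->0x1a len=5 : 57 11 dd f0 fa
[4] 0x0d->0x05 len=7 : 5e 5b 2c d0 ac 95 ca
[5] 0x1c->0x17 len=2 : dd f0
query mem[0x0f]=0x2c, mem[0x18]=0xf0, mem[0x19]=0x11, mem[0x08]=0xd0, mem[0x0d]=0x5e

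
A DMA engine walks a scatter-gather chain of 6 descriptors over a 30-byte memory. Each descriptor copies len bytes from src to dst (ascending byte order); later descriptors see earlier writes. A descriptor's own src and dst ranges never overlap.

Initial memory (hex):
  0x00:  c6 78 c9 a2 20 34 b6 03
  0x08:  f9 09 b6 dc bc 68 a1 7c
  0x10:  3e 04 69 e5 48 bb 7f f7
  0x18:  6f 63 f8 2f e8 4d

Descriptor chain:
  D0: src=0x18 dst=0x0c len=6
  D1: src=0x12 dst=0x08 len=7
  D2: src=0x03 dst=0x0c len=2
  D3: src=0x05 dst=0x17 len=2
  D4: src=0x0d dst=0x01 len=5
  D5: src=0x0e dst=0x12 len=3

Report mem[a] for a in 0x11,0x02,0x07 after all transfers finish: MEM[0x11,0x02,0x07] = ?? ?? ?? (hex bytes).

MEM[0x11,0x02,0x07] = 4d 6f 03

#0 dst[0x0c+6] := {0x6f,0x63,0xf8,0x2f,0xe8,0x4d}
#1 dst[0x08+7] := {0x69,0xe5,0x48,0xbb,0x7f,0xf7,0x6f}
#2 dst[0x0c+2] := {0xa2,0x20}
#3 dst[0x17+2] := {0x34,0xb6}
#4 dst[0x01+5] := {0x20,0x6f,0x2f,0xe8,0x4d}
#5 dst[0x12+3] := {0x6f,0x2f,0xe8}
query mem[0x11]=0x4d, mem[0x02]=0x6f, mem[0x07]=0x03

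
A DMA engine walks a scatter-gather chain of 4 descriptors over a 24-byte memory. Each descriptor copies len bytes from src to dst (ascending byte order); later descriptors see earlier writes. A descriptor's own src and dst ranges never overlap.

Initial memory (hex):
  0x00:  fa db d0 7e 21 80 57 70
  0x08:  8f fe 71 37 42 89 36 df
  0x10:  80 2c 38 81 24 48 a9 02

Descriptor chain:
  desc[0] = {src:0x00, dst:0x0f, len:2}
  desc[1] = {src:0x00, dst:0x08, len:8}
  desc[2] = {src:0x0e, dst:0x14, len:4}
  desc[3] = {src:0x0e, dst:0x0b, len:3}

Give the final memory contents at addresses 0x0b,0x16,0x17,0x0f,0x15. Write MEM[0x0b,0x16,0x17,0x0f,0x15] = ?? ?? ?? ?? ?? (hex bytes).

#0 dst[0x0f+2] := {0xfa,0xdb}
#1 dst[0x08+8] := {0xfa,0xdb,0xd0,0x7e,0x21,0x80,0x57,0x70}
#2 dst[0x14+4] := {0x57,0x70,0xdb,0x2c}
#3 dst[0x0b+3] := {0x57,0x70,0xdb}
query mem[0x0b]=0x57, mem[0x16]=0xdb, mem[0x17]=0x2c, mem[0x0f]=0x70, mem[0x15]=0x70

MEM[0x0b,0x16,0x17,0x0f,0x15] = 57 db 2c 70 70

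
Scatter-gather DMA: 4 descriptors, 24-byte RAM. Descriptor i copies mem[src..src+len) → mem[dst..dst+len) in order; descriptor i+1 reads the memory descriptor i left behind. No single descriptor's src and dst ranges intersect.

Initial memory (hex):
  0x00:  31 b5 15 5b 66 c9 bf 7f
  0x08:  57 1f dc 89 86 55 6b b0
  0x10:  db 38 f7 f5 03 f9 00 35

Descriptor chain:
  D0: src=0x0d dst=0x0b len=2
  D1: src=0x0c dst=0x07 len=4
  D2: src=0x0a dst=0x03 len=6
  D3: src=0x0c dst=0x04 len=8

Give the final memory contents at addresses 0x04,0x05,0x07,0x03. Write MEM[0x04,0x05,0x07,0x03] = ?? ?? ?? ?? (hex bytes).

MEM[0x04,0x05,0x07,0x03] = 6b 55 b0 b0

D0: mem[0x0b..0x0c] <- [55 6b]
D1: mem[0x07..0x0a] <- [6b 55 6b b0]
D2: mem[0x03..0x08] <- [b0 55 6b 55 6b b0]
D3: mem[0x04..0x0b] <- [6b 55 6b b0 db 38 f7 f5]
query mem[0x04]=0x6b, mem[0x05]=0x55, mem[0x07]=0xb0, mem[0x03]=0xb0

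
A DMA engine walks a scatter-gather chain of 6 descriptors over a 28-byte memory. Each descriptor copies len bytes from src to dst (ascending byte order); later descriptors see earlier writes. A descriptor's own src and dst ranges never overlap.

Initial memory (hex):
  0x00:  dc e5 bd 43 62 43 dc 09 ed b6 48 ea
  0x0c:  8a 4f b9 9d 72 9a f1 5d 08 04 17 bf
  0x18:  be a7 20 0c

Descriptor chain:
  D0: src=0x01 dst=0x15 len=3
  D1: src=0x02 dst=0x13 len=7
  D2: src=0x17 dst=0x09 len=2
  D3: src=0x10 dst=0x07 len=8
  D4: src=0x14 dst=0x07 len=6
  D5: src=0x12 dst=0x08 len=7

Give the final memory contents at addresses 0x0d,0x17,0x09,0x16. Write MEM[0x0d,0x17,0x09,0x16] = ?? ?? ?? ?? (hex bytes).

MEM[0x0d,0x17,0x09,0x16] = dc dc bd 43

[0] 0x01->0x15 len=3 : e5 bd 43
[1] 0x02->0x13 len=7 : bd 43 62 43 dc 09 ed
[2] 0x17->0x09 len=2 : dc 09
[3] 0x10->0x07 len=8 : 72 9a f1 bd 43 62 43 dc
[4] 0x14->0x07 len=6 : 43 62 43 dc 09 ed
[5] 0x12->0x08 len=7 : f1 bd 43 62 43 dc 09
query mem[0x0d]=0xdc, mem[0x17]=0xdc, mem[0x09]=0xbd, mem[0x16]=0x43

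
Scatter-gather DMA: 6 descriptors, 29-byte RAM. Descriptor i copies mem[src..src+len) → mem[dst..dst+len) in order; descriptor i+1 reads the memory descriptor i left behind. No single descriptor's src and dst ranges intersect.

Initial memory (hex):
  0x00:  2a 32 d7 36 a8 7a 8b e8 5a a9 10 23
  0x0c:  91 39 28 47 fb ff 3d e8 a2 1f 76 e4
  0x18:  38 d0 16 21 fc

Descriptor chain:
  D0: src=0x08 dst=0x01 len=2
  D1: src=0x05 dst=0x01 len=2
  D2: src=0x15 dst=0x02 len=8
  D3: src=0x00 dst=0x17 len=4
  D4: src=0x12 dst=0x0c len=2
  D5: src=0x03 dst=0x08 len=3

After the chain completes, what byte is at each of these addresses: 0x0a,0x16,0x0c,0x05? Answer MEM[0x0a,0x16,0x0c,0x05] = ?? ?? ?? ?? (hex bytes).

#0 dst[0x01+2] := {0x5a,0xa9}
#1 dst[0x01+2] := {0x7a,0x8b}
#2 dst[0x02+8] := {0x1f,0x76,0xe4,0x38,0xd0,0x16,0x21,0xfc}
#3 dst[0x17+4] := {0x2a,0x7a,0x1f,0x76}
#4 dst[0x0c+2] := {0x3d,0xe8}
#5 dst[0x08+3] := {0x76,0xe4,0x38}
query mem[0x0a]=0x38, mem[0x16]=0x76, mem[0x0c]=0x3d, mem[0x05]=0x38

MEM[0x0a,0x16,0x0c,0x05] = 38 76 3d 38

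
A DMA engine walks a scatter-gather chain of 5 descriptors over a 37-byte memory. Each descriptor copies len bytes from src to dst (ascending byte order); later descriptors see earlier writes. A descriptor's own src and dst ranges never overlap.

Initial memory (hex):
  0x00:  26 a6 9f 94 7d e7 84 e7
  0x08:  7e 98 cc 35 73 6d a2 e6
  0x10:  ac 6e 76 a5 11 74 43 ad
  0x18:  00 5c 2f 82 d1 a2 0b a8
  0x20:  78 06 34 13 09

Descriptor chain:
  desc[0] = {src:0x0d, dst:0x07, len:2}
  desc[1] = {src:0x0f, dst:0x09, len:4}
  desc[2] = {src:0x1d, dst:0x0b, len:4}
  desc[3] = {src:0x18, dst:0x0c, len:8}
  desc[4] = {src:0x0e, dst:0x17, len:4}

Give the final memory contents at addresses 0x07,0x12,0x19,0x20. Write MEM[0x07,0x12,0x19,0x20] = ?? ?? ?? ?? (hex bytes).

MEM[0x07,0x12,0x19,0x20] = 6d 0b d1 78

  after D0: wrote 2B at 0x07 = 6da2
  after D1: wrote 4B at 0x09 = e6ac6e76
  after D2: wrote 4B at 0x0b = a20ba878
  after D3: wrote 8B at 0x0c = 005c2f82d1a20ba8
  after D4: wrote 4B at 0x17 = 2f82d1a2
query mem[0x07]=0x6d, mem[0x12]=0x0b, mem[0x19]=0xd1, mem[0x20]=0x78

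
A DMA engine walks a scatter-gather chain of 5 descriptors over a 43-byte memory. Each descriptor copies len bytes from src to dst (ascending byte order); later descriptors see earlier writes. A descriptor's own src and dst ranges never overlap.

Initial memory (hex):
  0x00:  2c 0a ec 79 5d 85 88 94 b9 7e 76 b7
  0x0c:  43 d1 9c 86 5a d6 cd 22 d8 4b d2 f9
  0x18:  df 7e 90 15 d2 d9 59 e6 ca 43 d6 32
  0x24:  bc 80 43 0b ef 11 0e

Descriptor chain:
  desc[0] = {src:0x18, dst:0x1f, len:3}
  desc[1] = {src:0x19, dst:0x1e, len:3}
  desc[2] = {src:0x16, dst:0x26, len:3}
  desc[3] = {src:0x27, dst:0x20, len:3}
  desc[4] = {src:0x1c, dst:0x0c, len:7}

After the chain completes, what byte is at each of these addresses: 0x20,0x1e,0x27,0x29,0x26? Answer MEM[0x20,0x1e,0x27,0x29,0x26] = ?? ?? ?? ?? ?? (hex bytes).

D0: mem[0x1f..0x21] <- [df 7e 90]
D1: mem[0x1e..0x20] <- [7e 90 15]
D2: mem[0x26..0x28] <- [d2 f9 df]
D3: mem[0x20..0x22] <- [f9 df 11]
D4: mem[0x0c..0x12] <- [d2 d9 7e 90 f9 df 11]
query mem[0x20]=0xf9, mem[0x1e]=0x7e, mem[0x27]=0xf9, mem[0x29]=0x11, mem[0x26]=0xd2

MEM[0x20,0x1e,0x27,0x29,0x26] = f9 7e f9 11 d2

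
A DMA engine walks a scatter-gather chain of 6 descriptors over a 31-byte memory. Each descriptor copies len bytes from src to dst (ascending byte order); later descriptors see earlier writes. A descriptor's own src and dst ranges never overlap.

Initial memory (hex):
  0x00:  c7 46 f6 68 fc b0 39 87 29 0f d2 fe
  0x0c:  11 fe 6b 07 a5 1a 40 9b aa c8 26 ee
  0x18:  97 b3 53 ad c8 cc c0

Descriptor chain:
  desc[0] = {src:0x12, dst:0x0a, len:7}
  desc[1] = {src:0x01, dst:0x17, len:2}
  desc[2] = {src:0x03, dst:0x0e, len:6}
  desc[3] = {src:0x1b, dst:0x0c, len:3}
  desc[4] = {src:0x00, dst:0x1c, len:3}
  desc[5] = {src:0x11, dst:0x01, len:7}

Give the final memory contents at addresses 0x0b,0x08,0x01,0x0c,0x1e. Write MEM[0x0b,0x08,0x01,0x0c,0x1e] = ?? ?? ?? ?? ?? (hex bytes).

  after D0: wrote 7B at 0x0a = 409baac826ee97
  after D1: wrote 2B at 0x17 = 46f6
  after D2: wrote 6B at 0x0e = 68fcb0398729
  after D3: wrote 3B at 0x0c = adc8cc
  after D4: wrote 3B at 0x1c = c746f6
  after D5: wrote 7B at 0x01 = 398729aac82646
query mem[0x0b]=0x9b, mem[0x08]=0x29, mem[0x01]=0x39, mem[0x0c]=0xad, mem[0x1e]=0xf6

MEM[0x0b,0x08,0x01,0x0c,0x1e] = 9b 29 39 ad f6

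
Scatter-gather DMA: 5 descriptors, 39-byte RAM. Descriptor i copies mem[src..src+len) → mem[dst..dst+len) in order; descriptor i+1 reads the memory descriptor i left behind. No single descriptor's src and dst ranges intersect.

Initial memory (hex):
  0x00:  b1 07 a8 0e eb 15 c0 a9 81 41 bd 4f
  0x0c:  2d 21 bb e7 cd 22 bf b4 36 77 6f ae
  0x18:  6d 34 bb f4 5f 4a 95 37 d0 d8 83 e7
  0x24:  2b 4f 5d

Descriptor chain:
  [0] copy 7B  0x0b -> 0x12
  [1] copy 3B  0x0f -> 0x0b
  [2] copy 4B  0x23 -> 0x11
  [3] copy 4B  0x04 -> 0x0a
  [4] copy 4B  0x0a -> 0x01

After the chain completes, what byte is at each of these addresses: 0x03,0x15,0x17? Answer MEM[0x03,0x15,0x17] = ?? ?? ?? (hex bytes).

  after D0: wrote 7B at 0x12 = 4f2d21bbe7cd22
  after D1: wrote 3B at 0x0b = e7cd22
  after D2: wrote 4B at 0x11 = e72b4f5d
  after D3: wrote 4B at 0x0a = eb15c0a9
  after D4: wrote 4B at 0x01 = eb15c0a9
query mem[0x03]=0xc0, mem[0x15]=0xbb, mem[0x17]=0xcd

MEM[0x03,0x15,0x17] = c0 bb cd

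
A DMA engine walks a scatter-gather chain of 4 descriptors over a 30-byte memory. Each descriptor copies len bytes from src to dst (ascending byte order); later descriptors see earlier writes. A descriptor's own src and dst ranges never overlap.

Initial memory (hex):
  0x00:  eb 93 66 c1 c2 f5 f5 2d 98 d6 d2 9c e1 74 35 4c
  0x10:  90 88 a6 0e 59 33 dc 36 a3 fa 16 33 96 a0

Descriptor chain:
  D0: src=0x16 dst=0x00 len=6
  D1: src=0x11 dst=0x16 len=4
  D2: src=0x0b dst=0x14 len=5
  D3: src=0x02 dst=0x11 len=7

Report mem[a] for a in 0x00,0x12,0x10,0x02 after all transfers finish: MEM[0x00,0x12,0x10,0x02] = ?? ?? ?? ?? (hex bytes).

[0] 0x16->0x00 len=6 : dc 36 a3 fa 16 33
[1] 0x11->0x16 len=4 : 88 a6 0e 59
[2] 0x0b->0x14 len=5 : 9c e1 74 35 4c
[3] 0x02->0x11 len=7 : a3 fa 16 33 f5 2d 98
query mem[0x00]=0xdc, mem[0x12]=0xfa, mem[0x10]=0x90, mem[0x02]=0xa3

MEM[0x00,0x12,0x10,0x02] = dc fa 90 a3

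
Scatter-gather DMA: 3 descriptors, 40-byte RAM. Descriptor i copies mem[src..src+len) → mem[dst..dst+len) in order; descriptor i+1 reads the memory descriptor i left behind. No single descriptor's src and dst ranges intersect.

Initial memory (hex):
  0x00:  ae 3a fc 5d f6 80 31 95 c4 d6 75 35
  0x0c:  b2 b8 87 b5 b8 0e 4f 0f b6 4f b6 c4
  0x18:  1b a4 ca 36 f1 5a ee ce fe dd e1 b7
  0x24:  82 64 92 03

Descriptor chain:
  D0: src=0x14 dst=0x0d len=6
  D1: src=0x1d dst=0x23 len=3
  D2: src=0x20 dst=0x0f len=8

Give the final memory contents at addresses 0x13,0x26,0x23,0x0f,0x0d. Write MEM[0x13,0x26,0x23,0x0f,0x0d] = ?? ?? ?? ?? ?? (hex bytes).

  after D0: wrote 6B at 0x0d = b64fb6c41ba4
  after D1: wrote 3B at 0x23 = 5aeece
  after D2: wrote 8B at 0x0f = fedde15aeece9203
query mem[0x13]=0xee, mem[0x26]=0x92, mem[0x23]=0x5a, mem[0x0f]=0xfe, mem[0x0d]=0xb6

MEM[0x13,0x26,0x23,0x0f,0x0d] = ee 92 5a fe b6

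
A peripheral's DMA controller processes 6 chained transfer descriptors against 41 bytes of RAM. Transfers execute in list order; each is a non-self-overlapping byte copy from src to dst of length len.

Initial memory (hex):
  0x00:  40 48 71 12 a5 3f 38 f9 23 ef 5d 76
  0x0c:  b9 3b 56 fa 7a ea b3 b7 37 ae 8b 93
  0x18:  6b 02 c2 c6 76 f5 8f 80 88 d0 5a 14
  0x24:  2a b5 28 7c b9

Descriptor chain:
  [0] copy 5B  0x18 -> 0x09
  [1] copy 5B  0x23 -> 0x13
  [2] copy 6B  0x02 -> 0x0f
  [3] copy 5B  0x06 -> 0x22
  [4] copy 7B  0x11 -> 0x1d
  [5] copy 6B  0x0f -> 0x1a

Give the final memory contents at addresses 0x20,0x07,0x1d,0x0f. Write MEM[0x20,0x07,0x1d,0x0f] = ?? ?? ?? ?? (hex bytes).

MEM[0x20,0x07,0x1d,0x0f] = f9 f9 3f 71

  after D0: wrote 5B at 0x09 = 6b02c2c676
  after D1: wrote 5B at 0x13 = 142ab5287c
  after D2: wrote 6B at 0x0f = 7112a53f38f9
  after D3: wrote 5B at 0x22 = 38f9236b02
  after D4: wrote 7B at 0x1d = a53f38f9b5287c
  after D5: wrote 6B at 0x1a = 7112a53f38f9
query mem[0x20]=0xf9, mem[0x07]=0xf9, mem[0x1d]=0x3f, mem[0x0f]=0x71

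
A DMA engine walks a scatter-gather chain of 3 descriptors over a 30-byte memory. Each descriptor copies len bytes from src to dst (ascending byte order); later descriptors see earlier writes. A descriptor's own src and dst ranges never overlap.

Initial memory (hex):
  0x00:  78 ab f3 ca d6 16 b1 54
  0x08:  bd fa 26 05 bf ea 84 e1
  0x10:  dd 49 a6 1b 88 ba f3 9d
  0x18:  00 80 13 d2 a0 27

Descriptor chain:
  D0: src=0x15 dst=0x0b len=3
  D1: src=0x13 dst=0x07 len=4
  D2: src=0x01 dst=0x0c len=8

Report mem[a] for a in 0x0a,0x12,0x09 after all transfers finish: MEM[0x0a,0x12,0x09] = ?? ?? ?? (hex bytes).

#0 dst[0x0b+3] := {0xba,0xf3,0x9d}
#1 dst[0x07+4] := {0x1b,0x88,0xba,0xf3}
#2 dst[0x0c+8] := {0xab,0xf3,0xca,0xd6,0x16,0xb1,0x1b,0x88}
query mem[0x0a]=0xf3, mem[0x12]=0x1b, mem[0x09]=0xba

MEM[0x0a,0x12,0x09] = f3 1b ba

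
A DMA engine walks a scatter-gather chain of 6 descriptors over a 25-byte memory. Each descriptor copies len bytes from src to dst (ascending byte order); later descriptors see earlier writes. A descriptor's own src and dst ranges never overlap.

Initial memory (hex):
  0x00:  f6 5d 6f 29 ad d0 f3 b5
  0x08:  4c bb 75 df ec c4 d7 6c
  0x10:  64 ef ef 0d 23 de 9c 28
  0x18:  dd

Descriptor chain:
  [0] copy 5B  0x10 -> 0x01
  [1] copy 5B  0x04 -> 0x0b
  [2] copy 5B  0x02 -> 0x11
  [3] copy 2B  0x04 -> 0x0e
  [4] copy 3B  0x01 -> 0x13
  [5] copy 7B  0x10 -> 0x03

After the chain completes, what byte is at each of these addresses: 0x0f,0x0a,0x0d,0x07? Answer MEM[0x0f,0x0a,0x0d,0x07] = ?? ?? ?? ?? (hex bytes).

D0: mem[0x01..0x05] <- [64 ef ef 0d 23]
D1: mem[0x0b..0x0f] <- [0d 23 f3 b5 4c]
D2: mem[0x11..0x15] <- [ef ef 0d 23 f3]
D3: mem[0x0e..0x0f] <- [0d 23]
D4: mem[0x13..0x15] <- [64 ef ef]
D5: mem[0x03..0x09] <- [64 ef ef 64 ef ef 9c]
query mem[0x0f]=0x23, mem[0x0a]=0x75, mem[0x0d]=0xf3, mem[0x07]=0xef

MEM[0x0f,0x0a,0x0d,0x07] = 23 75 f3 ef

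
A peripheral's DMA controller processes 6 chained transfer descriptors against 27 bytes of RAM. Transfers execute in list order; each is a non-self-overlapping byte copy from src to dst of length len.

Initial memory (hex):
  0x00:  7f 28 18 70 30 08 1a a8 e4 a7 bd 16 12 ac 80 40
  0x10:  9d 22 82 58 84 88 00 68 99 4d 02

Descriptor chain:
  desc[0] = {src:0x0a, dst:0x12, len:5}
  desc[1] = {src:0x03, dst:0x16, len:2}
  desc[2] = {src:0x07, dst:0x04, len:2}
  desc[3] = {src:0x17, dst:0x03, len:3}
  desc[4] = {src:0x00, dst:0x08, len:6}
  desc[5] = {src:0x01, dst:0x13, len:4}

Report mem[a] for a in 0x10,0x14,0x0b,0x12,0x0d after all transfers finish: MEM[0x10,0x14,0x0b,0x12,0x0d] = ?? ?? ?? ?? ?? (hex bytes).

MEM[0x10,0x14,0x0b,0x12,0x0d] = 9d 18 30 bd 4d

  after D0: wrote 5B at 0x12 = bd1612ac80
  after D1: wrote 2B at 0x16 = 7030
  after D2: wrote 2B at 0x04 = a8e4
  after D3: wrote 3B at 0x03 = 30994d
  after D4: wrote 6B at 0x08 = 7f281830994d
  after D5: wrote 4B at 0x13 = 28183099
query mem[0x10]=0x9d, mem[0x14]=0x18, mem[0x0b]=0x30, mem[0x12]=0xbd, mem[0x0d]=0x4d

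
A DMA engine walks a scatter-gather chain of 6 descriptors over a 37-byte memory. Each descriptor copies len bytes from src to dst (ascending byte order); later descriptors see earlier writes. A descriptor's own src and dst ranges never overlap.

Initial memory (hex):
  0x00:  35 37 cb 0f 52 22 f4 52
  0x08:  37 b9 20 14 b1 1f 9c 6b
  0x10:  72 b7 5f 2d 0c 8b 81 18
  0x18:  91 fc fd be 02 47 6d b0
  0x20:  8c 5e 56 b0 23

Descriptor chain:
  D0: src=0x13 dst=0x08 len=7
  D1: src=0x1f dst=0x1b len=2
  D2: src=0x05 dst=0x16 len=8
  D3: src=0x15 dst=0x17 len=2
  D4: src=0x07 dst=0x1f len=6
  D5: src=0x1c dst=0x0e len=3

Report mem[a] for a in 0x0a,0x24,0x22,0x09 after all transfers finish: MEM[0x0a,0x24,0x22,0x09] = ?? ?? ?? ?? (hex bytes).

MEM[0x0a,0x24,0x22,0x09] = 8b 18 8b 0c

#0 dst[0x08+7] := {0x2d,0x0c,0x8b,0x81,0x18,0x91,0xfc}
#1 dst[0x1b+2] := {0xb0,0x8c}
#2 dst[0x16+8] := {0x22,0xf4,0x52,0x2d,0x0c,0x8b,0x81,0x18}
#3 dst[0x17+2] := {0x8b,0x22}
#4 dst[0x1f+6] := {0x52,0x2d,0x0c,0x8b,0x81,0x18}
#5 dst[0x0e+3] := {0x81,0x18,0x6d}
query mem[0x0a]=0x8b, mem[0x24]=0x18, mem[0x22]=0x8b, mem[0x09]=0x0c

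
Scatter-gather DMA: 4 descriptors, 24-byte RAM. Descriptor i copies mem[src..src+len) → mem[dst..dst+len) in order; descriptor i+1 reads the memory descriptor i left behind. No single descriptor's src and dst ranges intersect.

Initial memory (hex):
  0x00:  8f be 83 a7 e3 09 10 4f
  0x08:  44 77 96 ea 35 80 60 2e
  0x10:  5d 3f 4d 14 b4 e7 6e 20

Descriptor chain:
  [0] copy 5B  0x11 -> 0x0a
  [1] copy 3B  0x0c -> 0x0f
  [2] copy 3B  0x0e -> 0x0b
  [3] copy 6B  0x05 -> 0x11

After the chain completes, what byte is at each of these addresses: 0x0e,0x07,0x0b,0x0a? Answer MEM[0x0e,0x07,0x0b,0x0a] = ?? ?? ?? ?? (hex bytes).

[0] 0x11->0x0a len=5 : 3f 4d 14 b4 e7
[1] 0x0c->0x0f len=3 : 14 b4 e7
[2] 0x0e->0x0b len=3 : e7 14 b4
[3] 0x05->0x11 len=6 : 09 10 4f 44 77 3f
query mem[0x0e]=0xe7, mem[0x07]=0x4f, mem[0x0b]=0xe7, mem[0x0a]=0x3f

MEM[0x0e,0x07,0x0b,0x0a] = e7 4f e7 3f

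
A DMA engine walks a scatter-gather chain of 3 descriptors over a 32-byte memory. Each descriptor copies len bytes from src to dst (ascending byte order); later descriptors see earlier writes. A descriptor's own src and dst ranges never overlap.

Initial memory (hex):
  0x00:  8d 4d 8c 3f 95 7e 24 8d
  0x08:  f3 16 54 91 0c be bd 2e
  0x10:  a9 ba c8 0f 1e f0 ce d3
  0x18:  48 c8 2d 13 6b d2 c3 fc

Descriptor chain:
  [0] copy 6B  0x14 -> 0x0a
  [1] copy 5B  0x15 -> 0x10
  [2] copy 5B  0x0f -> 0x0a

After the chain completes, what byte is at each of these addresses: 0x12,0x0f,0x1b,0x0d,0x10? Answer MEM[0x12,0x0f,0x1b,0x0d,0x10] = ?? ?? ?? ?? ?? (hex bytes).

[0] 0x14->0x0a len=6 : 1e f0 ce d3 48 c8
[1] 0x15->0x10 len=5 : f0 ce d3 48 c8
[2] 0x0f->0x0a len=5 : c8 f0 ce d3 48
query mem[0x12]=0xd3, mem[0x0f]=0xc8, mem[0x1b]=0x13, mem[0x0d]=0xd3, mem[0x10]=0xf0

MEM[0x12,0x0f,0x1b,0x0d,0x10] = d3 c8 13 d3 f0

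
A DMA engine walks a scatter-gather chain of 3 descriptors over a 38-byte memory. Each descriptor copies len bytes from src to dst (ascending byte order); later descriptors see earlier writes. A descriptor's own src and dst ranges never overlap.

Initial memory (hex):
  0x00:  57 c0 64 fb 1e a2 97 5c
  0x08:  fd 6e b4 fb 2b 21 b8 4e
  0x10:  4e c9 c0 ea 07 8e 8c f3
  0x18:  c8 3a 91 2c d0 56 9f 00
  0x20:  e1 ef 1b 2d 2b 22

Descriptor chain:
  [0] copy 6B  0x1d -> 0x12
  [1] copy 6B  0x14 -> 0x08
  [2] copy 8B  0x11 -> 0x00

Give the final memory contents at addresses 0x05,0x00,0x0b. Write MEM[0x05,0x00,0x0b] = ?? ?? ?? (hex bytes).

D0: mem[0x12..0x17] <- [56 9f 00 e1 ef 1b]
D1: mem[0x08..0x0d] <- [00 e1 ef 1b c8 3a]
D2: mem[0x00..0x07] <- [c9 56 9f 00 e1 ef 1b c8]
query mem[0x05]=0xef, mem[0x00]=0xc9, mem[0x0b]=0x1b

MEM[0x05,0x00,0x0b] = ef c9 1b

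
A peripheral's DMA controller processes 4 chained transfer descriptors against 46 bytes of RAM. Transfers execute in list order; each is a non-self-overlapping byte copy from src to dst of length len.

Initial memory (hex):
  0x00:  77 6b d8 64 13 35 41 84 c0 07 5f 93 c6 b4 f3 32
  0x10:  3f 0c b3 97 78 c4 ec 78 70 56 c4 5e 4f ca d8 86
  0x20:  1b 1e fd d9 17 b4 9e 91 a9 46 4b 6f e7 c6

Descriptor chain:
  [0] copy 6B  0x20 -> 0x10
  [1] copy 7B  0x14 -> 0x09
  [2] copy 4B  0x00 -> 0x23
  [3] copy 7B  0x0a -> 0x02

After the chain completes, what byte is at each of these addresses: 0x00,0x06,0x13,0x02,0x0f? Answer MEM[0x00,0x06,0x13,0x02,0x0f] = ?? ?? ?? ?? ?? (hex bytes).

MEM[0x00,0x06,0x13,0x02,0x0f] = 77 56 d9 b4 c4

D0: mem[0x10..0x15] <- [1b 1e fd d9 17 b4]
D1: mem[0x09..0x0f] <- [17 b4 ec 78 70 56 c4]
D2: mem[0x23..0x26] <- [77 6b d8 64]
D3: mem[0x02..0x08] <- [b4 ec 78 70 56 c4 1b]
query mem[0x00]=0x77, mem[0x06]=0x56, mem[0x13]=0xd9, mem[0x02]=0xb4, mem[0x0f]=0xc4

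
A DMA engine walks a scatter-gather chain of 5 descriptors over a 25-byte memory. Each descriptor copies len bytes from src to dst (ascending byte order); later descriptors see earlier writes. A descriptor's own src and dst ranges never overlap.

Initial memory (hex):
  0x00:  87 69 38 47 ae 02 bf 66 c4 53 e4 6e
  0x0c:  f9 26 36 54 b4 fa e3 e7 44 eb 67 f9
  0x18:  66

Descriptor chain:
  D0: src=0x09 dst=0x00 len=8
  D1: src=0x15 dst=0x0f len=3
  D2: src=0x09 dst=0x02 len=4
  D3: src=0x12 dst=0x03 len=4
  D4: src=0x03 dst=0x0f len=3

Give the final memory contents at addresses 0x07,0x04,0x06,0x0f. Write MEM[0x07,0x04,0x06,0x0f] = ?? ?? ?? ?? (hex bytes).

[0] 0x09->0x00 len=8 : 53 e4 6e f9 26 36 54 b4
[1] 0x15->0x0f len=3 : eb 67 f9
[2] 0x09->0x02 len=4 : 53 e4 6e f9
[3] 0x12->0x03 len=4 : e3 e7 44 eb
[4] 0x03->0x0f len=3 : e3 e7 44
query mem[0x07]=0xb4, mem[0x04]=0xe7, mem[0x06]=0xeb, mem[0x0f]=0xe3

MEM[0x07,0x04,0x06,0x0f] = b4 e7 eb e3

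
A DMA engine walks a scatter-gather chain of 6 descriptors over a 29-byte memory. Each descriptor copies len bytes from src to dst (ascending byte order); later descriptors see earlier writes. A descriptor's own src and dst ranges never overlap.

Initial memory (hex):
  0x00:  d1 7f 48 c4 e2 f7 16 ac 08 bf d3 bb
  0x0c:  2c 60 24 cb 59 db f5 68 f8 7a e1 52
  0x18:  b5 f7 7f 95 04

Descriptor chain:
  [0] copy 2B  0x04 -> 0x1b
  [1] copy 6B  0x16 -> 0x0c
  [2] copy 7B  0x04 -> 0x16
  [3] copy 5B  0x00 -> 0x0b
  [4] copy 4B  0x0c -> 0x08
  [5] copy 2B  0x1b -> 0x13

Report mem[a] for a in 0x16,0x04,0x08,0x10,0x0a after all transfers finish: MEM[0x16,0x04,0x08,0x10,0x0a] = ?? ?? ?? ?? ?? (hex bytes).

#0 dst[0x1b+2] := {0xe2,0xf7}
#1 dst[0x0c+6] := {0xe1,0x52,0xb5,0xf7,0x7f,0xe2}
#2 dst[0x16+7] := {0xe2,0xf7,0x16,0xac,0x08,0xbf,0xd3}
#3 dst[0x0b+5] := {0xd1,0x7f,0x48,0xc4,0xe2}
#4 dst[0x08+4] := {0x7f,0x48,0xc4,0xe2}
#5 dst[0x13+2] := {0xbf,0xd3}
query mem[0x16]=0xe2, mem[0x04]=0xe2, mem[0x08]=0x7f, mem[0x10]=0x7f, mem[0x0a]=0xc4

MEM[0x16,0x04,0x08,0x10,0x0a] = e2 e2 7f 7f c4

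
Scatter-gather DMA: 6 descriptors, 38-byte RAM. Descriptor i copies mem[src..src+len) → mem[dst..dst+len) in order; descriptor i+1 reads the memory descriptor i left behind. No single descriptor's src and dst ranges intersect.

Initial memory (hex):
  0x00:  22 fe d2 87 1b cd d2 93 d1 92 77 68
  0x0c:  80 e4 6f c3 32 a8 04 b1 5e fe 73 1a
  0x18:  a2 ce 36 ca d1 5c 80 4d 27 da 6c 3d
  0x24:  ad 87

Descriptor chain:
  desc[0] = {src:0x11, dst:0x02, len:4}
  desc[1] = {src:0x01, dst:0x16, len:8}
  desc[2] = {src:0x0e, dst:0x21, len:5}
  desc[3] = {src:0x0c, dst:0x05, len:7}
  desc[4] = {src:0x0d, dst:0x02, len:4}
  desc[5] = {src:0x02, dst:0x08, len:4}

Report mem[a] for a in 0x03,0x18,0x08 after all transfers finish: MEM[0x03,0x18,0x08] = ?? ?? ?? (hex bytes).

#0 dst[0x02+4] := {0xa8,0x04,0xb1,0x5e}
#1 dst[0x16+8] := {0xfe,0xa8,0x04,0xb1,0x5e,0xd2,0x93,0xd1}
#2 dst[0x21+5] := {0x6f,0xc3,0x32,0xa8,0x04}
#3 dst[0x05+7] := {0x80,0xe4,0x6f,0xc3,0x32,0xa8,0x04}
#4 dst[0x02+4] := {0xe4,0x6f,0xc3,0x32}
#5 dst[0x08+4] := {0xe4,0x6f,0xc3,0x32}
query mem[0x03]=0x6f, mem[0x18]=0x04, mem[0x08]=0xe4

MEM[0x03,0x18,0x08] = 6f 04 e4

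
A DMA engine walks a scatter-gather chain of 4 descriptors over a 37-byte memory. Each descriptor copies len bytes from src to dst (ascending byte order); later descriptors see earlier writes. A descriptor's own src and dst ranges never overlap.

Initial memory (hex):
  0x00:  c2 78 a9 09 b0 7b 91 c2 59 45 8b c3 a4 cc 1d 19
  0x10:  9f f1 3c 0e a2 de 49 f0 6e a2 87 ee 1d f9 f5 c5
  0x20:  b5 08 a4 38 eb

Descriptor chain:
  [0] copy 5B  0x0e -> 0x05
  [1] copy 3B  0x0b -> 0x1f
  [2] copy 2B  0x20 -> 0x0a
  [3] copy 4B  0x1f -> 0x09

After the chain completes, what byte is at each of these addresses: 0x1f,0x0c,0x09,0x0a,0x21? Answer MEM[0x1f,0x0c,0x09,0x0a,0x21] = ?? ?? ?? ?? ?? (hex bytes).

[0] 0x0e->0x05 len=5 : 1d 19 9f f1 3c
[1] 0x0b->0x1f len=3 : c3 a4 cc
[2] 0x20->0x0a len=2 : a4 cc
[3] 0x1f->0x09 len=4 : c3 a4 cc a4
query mem[0x1f]=0xc3, mem[0x0c]=0xa4, mem[0x09]=0xc3, mem[0x0a]=0xa4, mem[0x21]=0xcc

MEM[0x1f,0x0c,0x09,0x0a,0x21] = c3 a4 c3 a4 cc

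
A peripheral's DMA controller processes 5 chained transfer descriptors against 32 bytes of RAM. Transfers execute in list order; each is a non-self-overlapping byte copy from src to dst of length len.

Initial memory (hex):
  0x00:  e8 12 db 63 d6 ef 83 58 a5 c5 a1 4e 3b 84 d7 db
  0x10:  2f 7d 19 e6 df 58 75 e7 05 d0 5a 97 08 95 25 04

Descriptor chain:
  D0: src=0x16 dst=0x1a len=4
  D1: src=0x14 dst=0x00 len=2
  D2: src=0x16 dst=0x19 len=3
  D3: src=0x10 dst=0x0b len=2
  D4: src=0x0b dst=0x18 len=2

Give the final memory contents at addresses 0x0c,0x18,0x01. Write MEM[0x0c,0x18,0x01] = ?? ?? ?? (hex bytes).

  after D0: wrote 4B at 0x1a = 75e705d0
  after D1: wrote 2B at 0x00 = df58
  after D2: wrote 3B at 0x19 = 75e705
  after D3: wrote 2B at 0x0b = 2f7d
  after D4: wrote 2B at 0x18 = 2f7d
query mem[0x0c]=0x7d, mem[0x18]=0x2f, mem[0x01]=0x58

MEM[0x0c,0x18,0x01] = 7d 2f 58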